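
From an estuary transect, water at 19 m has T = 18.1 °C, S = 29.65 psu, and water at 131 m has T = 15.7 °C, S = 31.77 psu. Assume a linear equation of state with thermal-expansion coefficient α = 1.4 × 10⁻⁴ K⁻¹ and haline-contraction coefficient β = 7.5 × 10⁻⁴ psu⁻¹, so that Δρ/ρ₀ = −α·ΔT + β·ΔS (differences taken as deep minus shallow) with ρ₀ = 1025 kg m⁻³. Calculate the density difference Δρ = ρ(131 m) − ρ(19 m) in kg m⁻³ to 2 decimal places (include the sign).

+1.97 kg m⁻³

ΔT = -2.4 K, ΔS = +2.12 psu (deep − shallow).
Δρ/ρ₀ = −(1.4 × 10⁻⁴)(-2.4) + (7.5 × 10⁻⁴)(+2.12) = 1.926 × 10⁻³.
Δρ = 1025 × (1.926 × 10⁻³) = +1.97 kg m⁻³.
Positive Δρ: denser below, stable.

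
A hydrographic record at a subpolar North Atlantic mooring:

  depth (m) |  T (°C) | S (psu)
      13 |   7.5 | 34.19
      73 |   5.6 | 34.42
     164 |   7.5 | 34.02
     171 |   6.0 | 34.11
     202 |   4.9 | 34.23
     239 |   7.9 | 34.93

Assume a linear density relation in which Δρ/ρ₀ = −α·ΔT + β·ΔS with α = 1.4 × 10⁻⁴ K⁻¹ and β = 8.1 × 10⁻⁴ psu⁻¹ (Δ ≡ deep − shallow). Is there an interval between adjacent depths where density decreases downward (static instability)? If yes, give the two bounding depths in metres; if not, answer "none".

Evaluate Δρ/ρ₀ = −αΔT + βΔS across each adjacent pair:
  13–73 m: −αΔT+βΔS = −(1.4 × 10⁻⁴)(-1.9)+(8.1 × 10⁻⁴)(+0.23) = 4.5 × 10⁻⁴ → stable
  73–164 m: −αΔT+βΔS = −(1.4 × 10⁻⁴)(+1.9)+(8.1 × 10⁻⁴)(-0.40) = -5.9 × 10⁻⁴ → UNSTABLE
  164–171 m: −αΔT+βΔS = −(1.4 × 10⁻⁴)(-1.5)+(8.1 × 10⁻⁴)(+0.09) = 2.8 × 10⁻⁴ → stable
  171–202 m: −αΔT+βΔS = −(1.4 × 10⁻⁴)(-1.1)+(8.1 × 10⁻⁴)(+0.12) = 2.5 × 10⁻⁴ → stable
  202–239 m: −αΔT+βΔS = −(1.4 × 10⁻⁴)(+3.0)+(8.1 × 10⁻⁴)(+0.70) = 1.5 × 10⁻⁴ → stable
The 73–164 m interval has Δρ < 0: lighter water underlies denser water.

73–164 m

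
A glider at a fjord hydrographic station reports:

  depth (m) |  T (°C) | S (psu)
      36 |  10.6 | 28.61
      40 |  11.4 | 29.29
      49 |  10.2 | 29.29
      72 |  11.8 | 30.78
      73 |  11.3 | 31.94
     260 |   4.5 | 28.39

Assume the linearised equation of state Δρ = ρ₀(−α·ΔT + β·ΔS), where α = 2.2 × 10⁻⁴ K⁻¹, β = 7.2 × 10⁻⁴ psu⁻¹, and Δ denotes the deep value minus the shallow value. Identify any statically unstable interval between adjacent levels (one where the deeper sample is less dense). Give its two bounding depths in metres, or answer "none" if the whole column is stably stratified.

73–260 m

Evaluate Δρ/ρ₀ = −αΔT + βΔS across each adjacent pair:
  36–40 m: −αΔT+βΔS = −(2.2 × 10⁻⁴)(+0.8)+(7.2 × 10⁻⁴)(+0.68) = 3.1 × 10⁻⁴ → stable
  40–49 m: −αΔT+βΔS = −(2.2 × 10⁻⁴)(-1.2)+(7.2 × 10⁻⁴)(+0.00) = 2.6 × 10⁻⁴ → stable
  49–72 m: −αΔT+βΔS = −(2.2 × 10⁻⁴)(+1.6)+(7.2 × 10⁻⁴)(+1.49) = 7.2 × 10⁻⁴ → stable
  72–73 m: −αΔT+βΔS = −(2.2 × 10⁻⁴)(-0.5)+(7.2 × 10⁻⁴)(+1.16) = 9.5 × 10⁻⁴ → stable
  73–260 m: −αΔT+βΔS = −(2.2 × 10⁻⁴)(-6.8)+(7.2 × 10⁻⁴)(-3.55) = -1.1 × 10⁻³ → UNSTABLE
The 73–260 m interval has Δρ < 0: lighter water underlies denser water.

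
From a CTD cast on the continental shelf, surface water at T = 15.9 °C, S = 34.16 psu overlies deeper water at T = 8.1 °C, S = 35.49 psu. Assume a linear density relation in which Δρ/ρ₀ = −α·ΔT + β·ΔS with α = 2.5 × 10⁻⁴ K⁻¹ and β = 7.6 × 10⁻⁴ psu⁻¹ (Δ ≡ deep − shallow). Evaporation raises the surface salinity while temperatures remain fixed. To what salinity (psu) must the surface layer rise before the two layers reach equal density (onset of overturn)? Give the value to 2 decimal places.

38.06 psu

Neutral buoyancy requires −α(T_deep − T_surf) + β(S_deep − S_surf′) = 0.
S_surf′ = S_deep − (α/β)·ΔT = 35.49 − (2.5 × 10⁻⁴/7.6 × 10⁻⁴)·(-7.8) = 38.0558 psu.
Increase required: 38.0558 − 34.16 = 3.8958 psu.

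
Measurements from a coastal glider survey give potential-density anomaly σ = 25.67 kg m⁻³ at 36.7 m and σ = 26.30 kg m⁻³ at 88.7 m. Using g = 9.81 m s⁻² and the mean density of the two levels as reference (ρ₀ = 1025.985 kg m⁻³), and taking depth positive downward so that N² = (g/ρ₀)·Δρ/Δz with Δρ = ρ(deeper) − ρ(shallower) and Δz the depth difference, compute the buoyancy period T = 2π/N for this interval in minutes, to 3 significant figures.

Δρ = 1026.30 − 1025.67 = 0.63 kg m⁻³ over Δz = 88.7 − 36.7 = 52 m.
N² = (9.81/1025.985) × (0.63/52) = 1.1584 × 10⁻⁴ s⁻².
N = √(1.1584 × 10⁻⁴) = 0.010763 rad s⁻¹, so T = 2π/N = 583.78 s = 9.7297 min ≈ 9.73 min.
A positive N² confirms static stability across the interval.

9.73 min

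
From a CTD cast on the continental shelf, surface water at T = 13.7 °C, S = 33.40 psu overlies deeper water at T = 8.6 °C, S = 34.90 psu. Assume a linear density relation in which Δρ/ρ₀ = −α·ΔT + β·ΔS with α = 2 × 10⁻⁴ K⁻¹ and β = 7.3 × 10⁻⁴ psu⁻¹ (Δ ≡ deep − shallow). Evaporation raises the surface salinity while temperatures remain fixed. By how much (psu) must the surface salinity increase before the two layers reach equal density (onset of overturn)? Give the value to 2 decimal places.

Neutral buoyancy requires −α(T_deep − T_surf) + β(S_deep − S_surf′) = 0.
S_surf′ = S_deep − (α/β)·ΔT = 34.90 − (2 × 10⁻⁴/7.3 × 10⁻⁴)·(-5.1) = 36.2973 psu.
Increase required: 36.2973 − 33.40 = 2.8973 psu.

2.90 psu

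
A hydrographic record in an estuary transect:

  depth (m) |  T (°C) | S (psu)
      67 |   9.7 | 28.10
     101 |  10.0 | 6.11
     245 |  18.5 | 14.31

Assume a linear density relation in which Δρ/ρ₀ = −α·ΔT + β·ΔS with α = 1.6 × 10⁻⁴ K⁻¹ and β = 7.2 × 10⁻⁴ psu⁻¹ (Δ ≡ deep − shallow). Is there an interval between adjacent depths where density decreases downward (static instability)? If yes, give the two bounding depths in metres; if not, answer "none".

67–101 m

Evaluate Δρ/ρ₀ = −αΔT + βΔS across each adjacent pair:
  67–101 m: −αΔT+βΔS = −(1.6 × 10⁻⁴)(+0.3)+(7.2 × 10⁻⁴)(-21.99) = -0.016 → UNSTABLE
  101–245 m: −αΔT+βΔS = −(1.6 × 10⁻⁴)(+8.5)+(7.2 × 10⁻⁴)(+8.20) = 4.5 × 10⁻³ → stable
The 67–101 m interval has Δρ < 0: lighter water underlies denser water.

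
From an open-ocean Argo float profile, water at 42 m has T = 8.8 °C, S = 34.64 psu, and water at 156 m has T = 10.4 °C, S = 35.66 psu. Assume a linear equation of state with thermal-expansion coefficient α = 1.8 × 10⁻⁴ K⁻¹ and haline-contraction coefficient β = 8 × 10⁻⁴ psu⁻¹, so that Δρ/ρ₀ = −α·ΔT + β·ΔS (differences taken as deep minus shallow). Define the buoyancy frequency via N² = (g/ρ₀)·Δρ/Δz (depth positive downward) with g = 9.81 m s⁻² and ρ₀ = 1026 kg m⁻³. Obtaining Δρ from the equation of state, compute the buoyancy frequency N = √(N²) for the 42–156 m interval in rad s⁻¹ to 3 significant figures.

ΔT = +1.6 K, ΔS = +1.02 psu (deep − shallow).
Δρ/ρ₀ = −αΔT + βΔS = -2.88 × 10⁻⁴ + 8.16 × 10⁻⁴ = 5.28 × 10⁻⁴, so Δρ ≈ 0.5417 kg m⁻³.
N² = (g/ρ₀)·Δρ/Δz = g·(Δρ/ρ₀)/Δz = 9.81 × 5.28 × 10⁻⁴ / 114 = 4.5436 × 10⁻⁵ s⁻².
N = √(4.5436 × 10⁻⁵) = 6.7406 × 10⁻³ rad s⁻¹ ≈ 6.74 × 10⁻³ rad s⁻¹.

6.74 × 10⁻³ rad s⁻¹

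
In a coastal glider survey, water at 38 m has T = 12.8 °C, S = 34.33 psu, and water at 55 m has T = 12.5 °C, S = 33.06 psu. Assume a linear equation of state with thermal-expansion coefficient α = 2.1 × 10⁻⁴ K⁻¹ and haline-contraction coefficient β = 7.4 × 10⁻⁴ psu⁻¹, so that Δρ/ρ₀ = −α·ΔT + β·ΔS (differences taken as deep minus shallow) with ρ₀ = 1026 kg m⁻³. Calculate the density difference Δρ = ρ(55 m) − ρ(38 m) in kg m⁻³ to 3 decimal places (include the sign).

ΔT = -0.3 K, ΔS = -1.27 psu (deep − shallow).
Δρ/ρ₀ = −(2.1 × 10⁻⁴)(-0.3) + (7.4 × 10⁻⁴)(-1.27) = -8.768 × 10⁻⁴.
Δρ = 1026 × (-8.768 × 10⁻⁴) = -0.900 kg m⁻³.
Negative Δρ: lighter below, statically unstable.

-0.900 kg m⁻³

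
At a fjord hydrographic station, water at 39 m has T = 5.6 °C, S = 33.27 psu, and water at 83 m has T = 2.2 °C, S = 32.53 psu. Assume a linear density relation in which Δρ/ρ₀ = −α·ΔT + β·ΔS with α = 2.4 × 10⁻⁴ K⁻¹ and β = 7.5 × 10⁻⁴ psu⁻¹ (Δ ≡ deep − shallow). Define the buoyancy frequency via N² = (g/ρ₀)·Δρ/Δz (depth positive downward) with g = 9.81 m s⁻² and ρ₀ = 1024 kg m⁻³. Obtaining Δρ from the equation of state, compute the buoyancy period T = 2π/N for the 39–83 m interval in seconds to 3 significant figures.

824 s

ΔT = -3.4 K, ΔS = -0.74 psu (deep − shallow).
Δρ/ρ₀ = −αΔT + βΔS = 8.16 × 10⁻⁴ − 5.55 × 10⁻⁴ = 2.61 × 10⁻⁴, so Δρ ≈ 0.2673 kg m⁻³.
N² = (g/ρ₀)·Δρ/Δz = g·(Δρ/ρ₀)/Δz = 9.81 × 2.61 × 10⁻⁴ / 44 = 5.8191 × 10⁻⁵ s⁻².
N = √(5.8191 × 10⁻⁵) = 7.6283 × 10⁻³ rad s⁻¹ → T = 2π/N = 823.67 s ≈ 824 s.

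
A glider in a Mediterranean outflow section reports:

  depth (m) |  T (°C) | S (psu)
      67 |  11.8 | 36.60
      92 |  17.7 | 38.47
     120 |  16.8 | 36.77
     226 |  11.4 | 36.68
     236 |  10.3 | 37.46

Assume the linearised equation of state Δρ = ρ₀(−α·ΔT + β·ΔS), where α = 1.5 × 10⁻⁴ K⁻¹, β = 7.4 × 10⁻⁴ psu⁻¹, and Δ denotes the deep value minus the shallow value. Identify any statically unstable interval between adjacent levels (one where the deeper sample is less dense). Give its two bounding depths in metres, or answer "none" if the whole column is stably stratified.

Evaluate Δρ/ρ₀ = −αΔT + βΔS across each adjacent pair:
  67–92 m: −αΔT+βΔS = −(1.5 × 10⁻⁴)(+5.9)+(7.4 × 10⁻⁴)(+1.87) = 5.0 × 10⁻⁴ → stable
  92–120 m: −αΔT+βΔS = −(1.5 × 10⁻⁴)(-0.9)+(7.4 × 10⁻⁴)(-1.70) = -1.1 × 10⁻³ → UNSTABLE
  120–226 m: −αΔT+βΔS = −(1.5 × 10⁻⁴)(-5.4)+(7.4 × 10⁻⁴)(-0.09) = 7.4 × 10⁻⁴ → stable
  226–236 m: −αΔT+βΔS = −(1.5 × 10⁻⁴)(-1.1)+(7.4 × 10⁻⁴)(+0.78) = 7.4 × 10⁻⁴ → stable
The 92–120 m interval has Δρ < 0: lighter water underlies denser water.

92–120 m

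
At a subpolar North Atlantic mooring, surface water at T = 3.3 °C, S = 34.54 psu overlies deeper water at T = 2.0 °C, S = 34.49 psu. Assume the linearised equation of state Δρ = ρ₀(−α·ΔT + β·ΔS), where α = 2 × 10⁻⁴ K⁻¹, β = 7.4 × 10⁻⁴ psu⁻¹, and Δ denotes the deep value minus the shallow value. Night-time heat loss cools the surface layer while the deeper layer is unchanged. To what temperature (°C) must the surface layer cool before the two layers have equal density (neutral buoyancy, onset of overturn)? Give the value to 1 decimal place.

2.2 °C

Neutral buoyancy requires Δρ = 0, i.e. −α(T_deep − T_surf′) + β(S_deep − S_surf) = 0.
T_surf′ = T_deep − (β/α)·ΔS = 2.0 − (7.4 × 10⁻⁴/2 × 10⁻⁴)·(-0.05) = 2.185 °C.
Cooling required: 3.3 − (2.185) = 1.115 °C.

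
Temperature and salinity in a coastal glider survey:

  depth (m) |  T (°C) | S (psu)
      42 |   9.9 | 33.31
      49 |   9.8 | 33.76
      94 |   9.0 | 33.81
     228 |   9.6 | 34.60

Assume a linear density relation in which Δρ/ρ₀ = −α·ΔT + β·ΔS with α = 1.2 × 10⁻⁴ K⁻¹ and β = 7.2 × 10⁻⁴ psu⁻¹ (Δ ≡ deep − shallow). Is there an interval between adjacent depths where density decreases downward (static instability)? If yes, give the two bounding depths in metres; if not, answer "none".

Evaluate Δρ/ρ₀ = −αΔT + βΔS across each adjacent pair:
  42–49 m: −αΔT+βΔS = −(1.2 × 10⁻⁴)(-0.1)+(7.2 × 10⁻⁴)(+0.45) = 3.4 × 10⁻⁴ → stable
  49–94 m: −αΔT+βΔS = −(1.2 × 10⁻⁴)(-0.8)+(7.2 × 10⁻⁴)(+0.05) = 1.3 × 10⁻⁴ → stable
  94–228 m: −αΔT+βΔS = −(1.2 × 10⁻⁴)(+0.6)+(7.2 × 10⁻⁴)(+0.79) = 5.0 × 10⁻⁴ → stable
Every interval has Δρ > 0: the column is stably stratified throughout.

none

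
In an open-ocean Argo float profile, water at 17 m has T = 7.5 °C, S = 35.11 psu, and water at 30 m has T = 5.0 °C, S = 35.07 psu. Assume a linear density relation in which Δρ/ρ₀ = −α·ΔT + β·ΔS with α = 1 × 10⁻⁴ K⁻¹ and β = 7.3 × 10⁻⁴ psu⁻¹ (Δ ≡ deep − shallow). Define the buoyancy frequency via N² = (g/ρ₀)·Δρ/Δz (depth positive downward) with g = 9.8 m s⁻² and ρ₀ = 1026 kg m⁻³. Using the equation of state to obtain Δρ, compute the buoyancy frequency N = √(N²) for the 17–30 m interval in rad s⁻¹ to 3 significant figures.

0.0129 rad s⁻¹

ΔT = -2.5 K, ΔS = -0.04 psu (deep − shallow).
Δρ/ρ₀ = −αΔT + βΔS = 2.50 × 10⁻⁴ − 2.92 × 10⁻⁵ = 2.208 × 10⁻⁴, so Δρ ≈ 0.2265 kg m⁻³.
N² = (g/ρ₀)·Δρ/Δz = g·(Δρ/ρ₀)/Δz = 9.8 × 2.208 × 10⁻⁴ / 13 = 1.6645 × 10⁻⁴ s⁻².
N = √(1.6645 × 10⁻⁴) = 0.012902 rad s⁻¹ ≈ 0.0129 rad s⁻¹.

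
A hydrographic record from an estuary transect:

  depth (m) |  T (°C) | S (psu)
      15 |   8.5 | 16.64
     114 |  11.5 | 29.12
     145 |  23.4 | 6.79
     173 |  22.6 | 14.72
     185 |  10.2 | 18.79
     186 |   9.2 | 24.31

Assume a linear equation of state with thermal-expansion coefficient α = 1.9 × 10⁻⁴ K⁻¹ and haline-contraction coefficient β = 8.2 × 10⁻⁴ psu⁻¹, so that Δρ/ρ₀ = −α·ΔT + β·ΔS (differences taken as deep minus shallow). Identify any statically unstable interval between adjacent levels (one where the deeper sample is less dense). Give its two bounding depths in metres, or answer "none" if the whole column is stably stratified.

114–145 m

Evaluate Δρ/ρ₀ = −αΔT + βΔS across each adjacent pair:
  15–114 m: −αΔT+βΔS = −(1.9 × 10⁻⁴)(+3.0)+(8.2 × 10⁻⁴)(+12.48) = 9.7 × 10⁻³ → stable
  114–145 m: −αΔT+βΔS = −(1.9 × 10⁻⁴)(+11.9)+(8.2 × 10⁻⁴)(-22.33) = -0.021 → UNSTABLE
  145–173 m: −αΔT+βΔS = −(1.9 × 10⁻⁴)(-0.8)+(8.2 × 10⁻⁴)(+7.93) = 6.7 × 10⁻³ → stable
  173–185 m: −αΔT+βΔS = −(1.9 × 10⁻⁴)(-12.4)+(8.2 × 10⁻⁴)(+4.07) = 5.7 × 10⁻³ → stable
  185–186 m: −αΔT+βΔS = −(1.9 × 10⁻⁴)(-1.0)+(8.2 × 10⁻⁴)(+5.52) = 4.7 × 10⁻³ → stable
The 114–145 m interval has Δρ < 0: lighter water underlies denser water.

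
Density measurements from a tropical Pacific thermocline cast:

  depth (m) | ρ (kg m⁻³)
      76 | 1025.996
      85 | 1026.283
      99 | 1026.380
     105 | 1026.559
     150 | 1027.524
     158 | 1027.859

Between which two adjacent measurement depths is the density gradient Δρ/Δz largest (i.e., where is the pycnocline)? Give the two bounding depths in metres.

Compute the density gradient over each adjacent pair:
  76–85 m: Δρ/Δz = 0.287/9 = 0.032 kg m⁻⁴
  85–99 m: Δρ/Δz = 0.097/14 = 6.9 × 10⁻³ kg m⁻⁴
  99–105 m: Δρ/Δz = 0.179/6 = 0.030 kg m⁻⁴
  105–150 m: Δρ/Δz = 0.965/45 = 0.021 kg m⁻⁴
  150–158 m: Δρ/Δz = 0.335/8 = 0.042 kg m⁻⁴
The largest gradient is in the 150–158 m interval — the pycnocline.

150–158 m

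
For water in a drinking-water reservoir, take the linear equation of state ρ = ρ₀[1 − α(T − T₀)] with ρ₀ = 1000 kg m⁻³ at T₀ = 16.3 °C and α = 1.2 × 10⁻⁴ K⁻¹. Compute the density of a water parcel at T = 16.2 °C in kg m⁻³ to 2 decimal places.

T − T₀ = -0.1 K.
Bracket = 1 − α·(-0.1) = 1 + (1.20 × 10⁻⁵) = 1.0000120.
ρ = 1000 × 1.0000120 = 1000.01 kg m⁻³.

1000.01 kg m⁻³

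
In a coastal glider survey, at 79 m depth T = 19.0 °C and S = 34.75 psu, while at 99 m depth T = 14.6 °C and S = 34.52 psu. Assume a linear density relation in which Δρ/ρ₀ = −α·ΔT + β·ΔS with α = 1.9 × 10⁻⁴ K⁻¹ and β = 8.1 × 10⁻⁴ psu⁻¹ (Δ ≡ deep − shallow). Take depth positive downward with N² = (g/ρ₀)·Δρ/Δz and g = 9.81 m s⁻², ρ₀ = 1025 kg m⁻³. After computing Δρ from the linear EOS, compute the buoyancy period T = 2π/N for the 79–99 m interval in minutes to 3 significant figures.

5.87 min

ΔT = -4.4 K, ΔS = -0.23 psu (deep − shallow).
Δρ/ρ₀ = −αΔT + βΔS = 8.36 × 10⁻⁴ − 1.863 × 10⁻⁴ = 6.497 × 10⁻⁴, so Δρ ≈ 0.6659 kg m⁻³.
N² = (g/ρ₀)·Δρ/Δz = g·(Δρ/ρ₀)/Δz = 9.81 × 6.497 × 10⁻⁴ / 20 = 3.1868 × 10⁻⁴ s⁻².
N = √(3.1868 × 10⁻⁴) = 0.017852 rad s⁻¹ → T = 2π/N = 351.96 s = 5.8660 min ≈ 5.87 min.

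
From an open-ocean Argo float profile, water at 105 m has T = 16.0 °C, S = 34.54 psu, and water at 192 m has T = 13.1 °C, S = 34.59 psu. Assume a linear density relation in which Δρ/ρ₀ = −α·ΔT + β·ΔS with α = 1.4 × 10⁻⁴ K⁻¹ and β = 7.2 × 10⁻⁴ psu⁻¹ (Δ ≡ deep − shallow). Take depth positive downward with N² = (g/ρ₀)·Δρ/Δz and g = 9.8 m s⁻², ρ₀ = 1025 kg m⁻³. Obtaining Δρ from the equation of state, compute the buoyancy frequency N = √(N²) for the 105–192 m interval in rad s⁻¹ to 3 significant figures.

7.06 × 10⁻³ rad s⁻¹

ΔT = -2.9 K, ΔS = +0.05 psu (deep − shallow).
Δρ/ρ₀ = −αΔT + βΔS = 4.06 × 10⁻⁴ + 3.60 × 10⁻⁵ = 4.42 × 10⁻⁴, so Δρ ≈ 0.4530 kg m⁻³.
N² = (g/ρ₀)·Δρ/Δz = g·(Δρ/ρ₀)/Δz = 9.8 × 4.42 × 10⁻⁴ / 87 = 4.9789 × 10⁻⁵ s⁻².
N = √(4.9789 × 10⁻⁵) = 7.0561 × 10⁻³ rad s⁻¹ ≈ 7.06 × 10⁻³ rad s⁻¹.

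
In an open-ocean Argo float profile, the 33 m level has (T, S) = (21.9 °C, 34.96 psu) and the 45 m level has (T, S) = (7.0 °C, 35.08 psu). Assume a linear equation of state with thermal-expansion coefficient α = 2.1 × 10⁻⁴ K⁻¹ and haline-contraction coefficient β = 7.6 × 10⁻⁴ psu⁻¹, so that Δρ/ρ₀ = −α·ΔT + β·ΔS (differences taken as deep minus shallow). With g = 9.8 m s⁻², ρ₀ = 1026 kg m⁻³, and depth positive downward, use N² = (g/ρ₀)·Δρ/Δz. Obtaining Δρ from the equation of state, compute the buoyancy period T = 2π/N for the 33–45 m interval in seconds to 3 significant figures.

ΔT = -14.9 K, ΔS = +0.12 psu (deep − shallow).
Δρ/ρ₀ = −αΔT + βΔS = 3.129 × 10⁻³ + 9.12 × 10⁻⁵ = 3.2202 × 10⁻³, so Δρ ≈ 3.304 kg m⁻³.
N² = (g/ρ₀)·Δρ/Δz = g·(Δρ/ρ₀)/Δz = 9.8 × 3.2202 × 10⁻³ / 12 = 2.6298 × 10⁻³ s⁻².
N = √(2.6298 × 10⁻³) = 0.051282 rad s⁻¹ → T = 2π/N = 122.52 s ≈ 123 s.

123 s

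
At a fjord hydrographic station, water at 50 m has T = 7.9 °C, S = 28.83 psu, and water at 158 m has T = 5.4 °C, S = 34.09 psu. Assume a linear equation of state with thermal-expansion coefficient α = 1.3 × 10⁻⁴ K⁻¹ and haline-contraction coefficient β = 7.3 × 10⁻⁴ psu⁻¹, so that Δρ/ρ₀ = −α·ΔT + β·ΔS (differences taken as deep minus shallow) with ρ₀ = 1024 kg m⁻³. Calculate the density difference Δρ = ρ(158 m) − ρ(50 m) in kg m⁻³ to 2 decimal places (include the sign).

+4.26 kg m⁻³

ΔT = -2.5 K, ΔS = +5.26 psu (deep − shallow).
Δρ/ρ₀ = −(1.3 × 10⁻⁴)(-2.5) + (7.3 × 10⁻⁴)(+5.26) = 4.1648 × 10⁻³.
Δρ = 1024 × (4.1648 × 10⁻³) = +4.26 kg m⁻³.
Positive Δρ: denser below, stable.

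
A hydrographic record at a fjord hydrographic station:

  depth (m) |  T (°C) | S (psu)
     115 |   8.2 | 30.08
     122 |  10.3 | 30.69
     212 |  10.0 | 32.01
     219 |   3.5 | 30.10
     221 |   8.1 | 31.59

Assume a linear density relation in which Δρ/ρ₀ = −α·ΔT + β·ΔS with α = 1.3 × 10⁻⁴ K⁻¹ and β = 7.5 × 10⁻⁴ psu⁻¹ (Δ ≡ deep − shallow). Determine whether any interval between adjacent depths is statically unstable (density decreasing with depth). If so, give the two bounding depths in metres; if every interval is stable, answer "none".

212–219 m

Evaluate Δρ/ρ₀ = −αΔT + βΔS across each adjacent pair:
  115–122 m: −αΔT+βΔS = −(1.3 × 10⁻⁴)(+2.1)+(7.5 × 10⁻⁴)(+0.61) = 1.8 × 10⁻⁴ → stable
  122–212 m: −αΔT+βΔS = −(1.3 × 10⁻⁴)(-0.3)+(7.5 × 10⁻⁴)(+1.32) = 1.0 × 10⁻³ → stable
  212–219 m: −αΔT+βΔS = −(1.3 × 10⁻⁴)(-6.5)+(7.5 × 10⁻⁴)(-1.91) = -5.9 × 10⁻⁴ → UNSTABLE
  219–221 m: −αΔT+βΔS = −(1.3 × 10⁻⁴)(+4.6)+(7.5 × 10⁻⁴)(+1.49) = 5.2 × 10⁻⁴ → stable
The 212–219 m interval has Δρ < 0: lighter water underlies denser water.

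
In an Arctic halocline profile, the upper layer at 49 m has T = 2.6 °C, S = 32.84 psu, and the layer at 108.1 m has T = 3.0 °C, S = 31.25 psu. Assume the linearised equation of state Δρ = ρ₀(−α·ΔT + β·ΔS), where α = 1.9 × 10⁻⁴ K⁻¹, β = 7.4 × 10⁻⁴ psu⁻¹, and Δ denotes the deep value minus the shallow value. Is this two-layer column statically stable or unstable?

unstable

ΔT = 3.0 − 2.6 = +0.4 K and ΔS = 31.25 − 32.84 = -1.59 psu (deep − shallow).
−αΔT = -7.60 × 10⁻⁵; βΔS = -1.1766 × 10⁻³; sum Δρ/ρ₀ = -1.2526 × 10⁻³.
Δρ/ρ₀ < 0, so Δρ < 0: deeper water is lighter → statically unstable; the column would overturn.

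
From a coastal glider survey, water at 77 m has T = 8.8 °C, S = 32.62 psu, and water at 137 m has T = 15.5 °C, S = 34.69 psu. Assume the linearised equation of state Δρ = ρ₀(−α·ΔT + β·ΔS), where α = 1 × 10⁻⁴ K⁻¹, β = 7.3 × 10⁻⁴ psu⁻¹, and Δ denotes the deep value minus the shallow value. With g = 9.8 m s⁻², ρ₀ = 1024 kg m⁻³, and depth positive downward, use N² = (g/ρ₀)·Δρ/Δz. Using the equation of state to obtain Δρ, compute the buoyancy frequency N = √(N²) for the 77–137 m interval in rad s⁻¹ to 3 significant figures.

ΔT = +6.7 K, ΔS = +2.07 psu (deep − shallow).
Δρ/ρ₀ = −αΔT + βΔS = -6.70 × 10⁻⁴ + 1.5111 × 10⁻³ = 8.411 × 10⁻⁴, so Δρ ≈ 0.8613 kg m⁻³.
N² = (g/ρ₀)·Δρ/Δz = g·(Δρ/ρ₀)/Δz = 9.8 × 8.411 × 10⁻⁴ / 60 = 1.3738 × 10⁻⁴ s⁻².
N = √(1.3738 × 10⁻⁴) = 0.011721 rad s⁻¹ ≈ 0.0117 rad s⁻¹.

0.0117 rad s⁻¹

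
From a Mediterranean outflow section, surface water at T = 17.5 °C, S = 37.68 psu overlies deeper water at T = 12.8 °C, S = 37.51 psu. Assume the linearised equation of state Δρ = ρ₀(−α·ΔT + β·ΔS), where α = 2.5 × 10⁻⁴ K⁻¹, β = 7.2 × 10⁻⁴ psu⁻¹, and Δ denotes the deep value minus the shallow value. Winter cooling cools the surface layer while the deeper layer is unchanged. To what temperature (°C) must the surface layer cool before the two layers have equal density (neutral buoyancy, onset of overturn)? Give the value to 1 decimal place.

Neutral buoyancy requires Δρ = 0, i.e. −α(T_deep − T_surf′) + β(S_deep − S_surf) = 0.
T_surf′ = T_deep − (β/α)·ΔS = 12.8 − (7.2 × 10⁻⁴/2.5 × 10⁻⁴)·(-0.17) = 13.290 °C.
Cooling required: 17.5 − (13.290) = 4.210 °C.

13.3 °C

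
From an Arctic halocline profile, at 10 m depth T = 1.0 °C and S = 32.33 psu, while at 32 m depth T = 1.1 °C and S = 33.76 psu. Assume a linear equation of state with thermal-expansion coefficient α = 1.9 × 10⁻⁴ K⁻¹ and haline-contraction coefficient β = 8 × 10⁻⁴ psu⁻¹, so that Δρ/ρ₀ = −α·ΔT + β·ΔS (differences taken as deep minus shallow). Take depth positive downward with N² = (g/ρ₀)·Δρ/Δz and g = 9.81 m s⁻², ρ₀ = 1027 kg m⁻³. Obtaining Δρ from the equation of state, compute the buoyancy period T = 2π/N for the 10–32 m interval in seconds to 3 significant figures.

ΔT = +0.1 K, ΔS = +1.43 psu (deep − shallow).
Δρ/ρ₀ = −αΔT + βΔS = -1.90 × 10⁻⁵ + 1.144 × 10⁻³ = 1.125 × 10⁻³, so Δρ ≈ 1.155 kg m⁻³.
N² = (g/ρ₀)·Δρ/Δz = g·(Δρ/ρ₀)/Δz = 9.81 × 1.125 × 10⁻³ / 22 = 5.0165 × 10⁻⁴ s⁻².
N = √(5.0165 × 10⁻⁴) = 0.022398 rad s⁻¹ → T = 2π/N = 280.52 s ≈ 281 s.

281 s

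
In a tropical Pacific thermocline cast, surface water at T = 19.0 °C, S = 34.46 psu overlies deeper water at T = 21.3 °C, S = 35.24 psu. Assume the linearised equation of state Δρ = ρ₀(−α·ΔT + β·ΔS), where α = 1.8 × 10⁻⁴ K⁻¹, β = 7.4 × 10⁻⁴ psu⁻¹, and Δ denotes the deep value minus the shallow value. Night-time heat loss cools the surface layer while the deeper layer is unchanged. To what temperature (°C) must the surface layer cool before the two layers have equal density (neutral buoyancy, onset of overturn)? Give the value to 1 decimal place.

18.1 °C

Neutral buoyancy requires Δρ = 0, i.e. −α(T_deep − T_surf′) + β(S_deep − S_surf) = 0.
T_surf′ = T_deep − (β/α)·ΔS = 21.3 − (7.4 × 10⁻⁴/1.8 × 10⁻⁴)·(+0.78) = 18.093 °C.
Cooling required: 19.0 − (18.093) = 0.907 °C.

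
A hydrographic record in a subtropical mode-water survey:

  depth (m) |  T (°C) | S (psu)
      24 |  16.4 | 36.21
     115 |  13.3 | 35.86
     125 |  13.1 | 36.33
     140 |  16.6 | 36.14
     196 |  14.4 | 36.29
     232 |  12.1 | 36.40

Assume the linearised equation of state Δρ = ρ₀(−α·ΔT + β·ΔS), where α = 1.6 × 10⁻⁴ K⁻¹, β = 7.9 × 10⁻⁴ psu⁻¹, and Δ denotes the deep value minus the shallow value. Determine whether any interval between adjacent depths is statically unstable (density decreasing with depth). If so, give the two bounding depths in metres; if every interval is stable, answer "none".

Evaluate Δρ/ρ₀ = −αΔT + βΔS across each adjacent pair:
  24–115 m: −αΔT+βΔS = −(1.6 × 10⁻⁴)(-3.1)+(7.9 × 10⁻⁴)(-0.35) = 2.2 × 10⁻⁴ → stable
  115–125 m: −αΔT+βΔS = −(1.6 × 10⁻⁴)(-0.2)+(7.9 × 10⁻⁴)(+0.47) = 4.0 × 10⁻⁴ → stable
  125–140 m: −αΔT+βΔS = −(1.6 × 10⁻⁴)(+3.5)+(7.9 × 10⁻⁴)(-0.19) = -7.1 × 10⁻⁴ → UNSTABLE
  140–196 m: −αΔT+βΔS = −(1.6 × 10⁻⁴)(-2.2)+(7.9 × 10⁻⁴)(+0.15) = 4.7 × 10⁻⁴ → stable
  196–232 m: −αΔT+βΔS = −(1.6 × 10⁻⁴)(-2.3)+(7.9 × 10⁻⁴)(+0.11) = 4.5 × 10⁻⁴ → stable
The 125–140 m interval has Δρ < 0: lighter water underlies denser water.

125–140 m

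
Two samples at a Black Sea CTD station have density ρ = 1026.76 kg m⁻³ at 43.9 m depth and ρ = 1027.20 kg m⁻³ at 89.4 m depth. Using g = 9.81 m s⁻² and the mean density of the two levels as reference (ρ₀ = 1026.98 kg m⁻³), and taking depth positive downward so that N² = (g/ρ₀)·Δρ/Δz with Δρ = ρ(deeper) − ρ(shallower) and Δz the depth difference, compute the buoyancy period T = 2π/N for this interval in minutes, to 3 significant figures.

10.9 min

Δρ = 1027.20 − 1026.76 = 0.44 kg m⁻³ over Δz = 89.4 − 43.9 = 45.5 m.
N² = (9.81/1026.98) × (0.44/45.5) = 9.2374 × 10⁻⁵ s⁻².
N = √(9.2374 × 10⁻⁵) = 9.6111 × 10⁻³ rad s⁻¹, so T = 2π/N = 653.74 s = 10.896 min ≈ 10.9 min.
A positive N² confirms static stability across the interval.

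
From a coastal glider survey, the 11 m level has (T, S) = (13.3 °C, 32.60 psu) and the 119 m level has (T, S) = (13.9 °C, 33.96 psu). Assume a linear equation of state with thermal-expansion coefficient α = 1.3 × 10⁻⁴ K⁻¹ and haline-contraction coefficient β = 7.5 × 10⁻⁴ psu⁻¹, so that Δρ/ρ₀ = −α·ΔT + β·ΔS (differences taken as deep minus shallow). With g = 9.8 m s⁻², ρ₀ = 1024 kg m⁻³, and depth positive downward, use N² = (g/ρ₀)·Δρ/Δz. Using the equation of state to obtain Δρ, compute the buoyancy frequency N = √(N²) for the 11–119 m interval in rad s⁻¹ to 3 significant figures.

ΔT = +0.6 K, ΔS = +1.36 psu (deep − shallow).
Δρ/ρ₀ = −αΔT + βΔS = -7.80 × 10⁻⁵ + 1.02 × 10⁻³ = 9.42 × 10⁻⁴, so Δρ ≈ 0.9646 kg m⁻³.
N² = (g/ρ₀)·Δρ/Δz = g·(Δρ/ρ₀)/Δz = 9.8 × 9.42 × 10⁻⁴ / 108 = 8.5478 × 10⁻⁵ s⁻².
N = √(8.5478 × 10⁻⁵) = 9.2454 × 10⁻³ rad s⁻¹ ≈ 9.25 × 10⁻³ rad s⁻¹.

9.25 × 10⁻³ rad s⁻¹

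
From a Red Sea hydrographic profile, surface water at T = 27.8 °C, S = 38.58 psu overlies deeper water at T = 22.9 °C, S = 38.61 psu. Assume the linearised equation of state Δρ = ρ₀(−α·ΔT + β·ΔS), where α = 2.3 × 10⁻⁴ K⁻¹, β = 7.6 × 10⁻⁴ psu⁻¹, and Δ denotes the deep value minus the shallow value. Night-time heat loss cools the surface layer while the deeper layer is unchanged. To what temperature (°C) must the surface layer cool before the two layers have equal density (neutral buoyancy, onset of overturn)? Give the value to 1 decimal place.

Neutral buoyancy requires Δρ = 0, i.e. −α(T_deep − T_surf′) + β(S_deep − S_surf) = 0.
T_surf′ = T_deep − (β/α)·ΔS = 22.9 − (7.6 × 10⁻⁴/2.3 × 10⁻⁴)·(+0.03) = 22.801 °C.
Cooling required: 27.8 − (22.801) = 4.999 °C.

22.8 °C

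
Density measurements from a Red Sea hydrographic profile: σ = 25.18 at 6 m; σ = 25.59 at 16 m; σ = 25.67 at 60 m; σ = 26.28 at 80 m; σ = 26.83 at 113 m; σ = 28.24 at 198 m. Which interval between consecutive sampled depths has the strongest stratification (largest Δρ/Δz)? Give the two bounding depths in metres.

6–16 m

Compute the density gradient over each adjacent pair:
  6–16 m: Δρ/Δz = 0.41/10 = 0.041 kg m⁻⁴
  16–60 m: Δρ/Δz = 0.08/44 = 1.8 × 10⁻³ kg m⁻⁴
  60–80 m: Δρ/Δz = 0.61/20 = 0.030 kg m⁻⁴
  80–113 m: Δρ/Δz = 0.55/33 = 0.017 kg m⁻⁴
  113–198 m: Δρ/Δz = 1.41/85 = 0.017 kg m⁻⁴
The largest gradient is in the 6–16 m interval — the pycnocline.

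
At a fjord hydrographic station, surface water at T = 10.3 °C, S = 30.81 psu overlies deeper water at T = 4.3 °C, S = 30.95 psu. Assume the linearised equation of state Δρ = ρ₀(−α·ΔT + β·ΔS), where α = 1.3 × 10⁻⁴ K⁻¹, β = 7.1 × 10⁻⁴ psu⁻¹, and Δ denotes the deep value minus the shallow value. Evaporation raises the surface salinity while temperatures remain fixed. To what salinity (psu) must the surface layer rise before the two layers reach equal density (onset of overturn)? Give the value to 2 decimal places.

32.05 psu

Neutral buoyancy requires −α(T_deep − T_surf) + β(S_deep − S_surf′) = 0.
S_surf′ = S_deep − (α/β)·ΔT = 30.95 − (1.3 × 10⁻⁴/7.1 × 10⁻⁴)·(-6.0) = 32.0486 psu.
Increase required: 32.0486 − 30.81 = 1.2386 psu.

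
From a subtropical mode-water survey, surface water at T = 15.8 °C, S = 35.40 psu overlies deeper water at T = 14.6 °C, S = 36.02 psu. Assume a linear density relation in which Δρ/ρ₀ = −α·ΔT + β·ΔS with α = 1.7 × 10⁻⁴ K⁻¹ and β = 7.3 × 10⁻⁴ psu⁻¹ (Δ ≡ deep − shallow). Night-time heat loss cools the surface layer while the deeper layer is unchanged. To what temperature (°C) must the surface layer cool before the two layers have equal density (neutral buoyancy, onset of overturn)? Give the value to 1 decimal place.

11.9 °C

Neutral buoyancy requires Δρ = 0, i.e. −α(T_deep − T_surf′) + β(S_deep − S_surf) = 0.
T_surf′ = T_deep − (β/α)·ΔS = 14.6 − (7.3 × 10⁻⁴/1.7 × 10⁻⁴)·(+0.62) = 11.938 °C.
Cooling required: 15.8 − (11.938) = 3.862 °C.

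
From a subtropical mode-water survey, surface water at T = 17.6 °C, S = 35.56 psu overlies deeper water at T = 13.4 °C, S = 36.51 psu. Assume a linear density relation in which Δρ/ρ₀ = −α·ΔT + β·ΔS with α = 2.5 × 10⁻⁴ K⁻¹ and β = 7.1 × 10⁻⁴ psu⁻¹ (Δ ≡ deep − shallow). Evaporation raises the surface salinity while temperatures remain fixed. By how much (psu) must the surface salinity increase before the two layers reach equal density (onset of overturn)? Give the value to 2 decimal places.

Neutral buoyancy requires −α(T_deep − T_surf) + β(S_deep − S_surf′) = 0.
S_surf′ = S_deep − (α/β)·ΔT = 36.51 − (2.5 × 10⁻⁴/7.1 × 10⁻⁴)·(-4.2) = 37.9889 psu.
Increase required: 37.9889 − 35.56 = 2.4289 psu.

2.43 psu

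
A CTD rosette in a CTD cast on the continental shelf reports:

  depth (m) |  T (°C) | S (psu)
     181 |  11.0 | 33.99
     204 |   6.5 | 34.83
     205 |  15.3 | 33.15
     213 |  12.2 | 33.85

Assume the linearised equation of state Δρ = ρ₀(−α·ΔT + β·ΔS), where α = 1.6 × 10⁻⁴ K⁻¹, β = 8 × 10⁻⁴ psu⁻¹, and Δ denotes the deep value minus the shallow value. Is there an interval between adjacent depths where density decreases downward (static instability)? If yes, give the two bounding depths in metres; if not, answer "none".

204–205 m

Evaluate Δρ/ρ₀ = −αΔT + βΔS across each adjacent pair:
  181–204 m: −αΔT+βΔS = −(1.6 × 10⁻⁴)(-4.5)+(8 × 10⁻⁴)(+0.84) = 1.4 × 10⁻³ → stable
  204–205 m: −αΔT+βΔS = −(1.6 × 10⁻⁴)(+8.8)+(8 × 10⁻⁴)(-1.68) = -2.8 × 10⁻³ → UNSTABLE
  205–213 m: −αΔT+βΔS = −(1.6 × 10⁻⁴)(-3.1)+(8 × 10⁻⁴)(+0.70) = 1.1 × 10⁻³ → stable
The 204–205 m interval has Δρ < 0: lighter water underlies denser water.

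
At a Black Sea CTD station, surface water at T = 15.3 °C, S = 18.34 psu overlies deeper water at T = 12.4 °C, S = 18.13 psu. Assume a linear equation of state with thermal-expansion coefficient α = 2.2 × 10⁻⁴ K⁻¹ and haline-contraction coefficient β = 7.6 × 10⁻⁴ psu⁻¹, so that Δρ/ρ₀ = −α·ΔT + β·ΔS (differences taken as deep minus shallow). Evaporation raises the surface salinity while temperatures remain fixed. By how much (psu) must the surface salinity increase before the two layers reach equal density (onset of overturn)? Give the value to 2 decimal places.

Neutral buoyancy requires −α(T_deep − T_surf) + β(S_deep − S_surf′) = 0.
S_surf′ = S_deep − (α/β)·ΔT = 18.13 − (2.2 × 10⁻⁴/7.6 × 10⁻⁴)·(-2.9) = 18.9695 psu.
Increase required: 18.9695 − 18.34 = 0.6295 psu.

0.63 psu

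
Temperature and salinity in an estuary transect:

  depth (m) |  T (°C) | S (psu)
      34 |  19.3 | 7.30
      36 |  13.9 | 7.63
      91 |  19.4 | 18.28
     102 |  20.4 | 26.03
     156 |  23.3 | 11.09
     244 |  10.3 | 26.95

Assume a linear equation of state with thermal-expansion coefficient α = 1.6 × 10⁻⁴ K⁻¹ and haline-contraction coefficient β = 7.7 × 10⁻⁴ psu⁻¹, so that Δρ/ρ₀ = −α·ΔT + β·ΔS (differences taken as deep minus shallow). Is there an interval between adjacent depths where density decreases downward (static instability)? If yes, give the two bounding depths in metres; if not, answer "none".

Evaluate Δρ/ρ₀ = −αΔT + βΔS across each adjacent pair:
  34–36 m: −αΔT+βΔS = −(1.6 × 10⁻⁴)(-5.4)+(7.7 × 10⁻⁴)(+0.33) = 1.1 × 10⁻³ → stable
  36–91 m: −αΔT+βΔS = −(1.6 × 10⁻⁴)(+5.5)+(7.7 × 10⁻⁴)(+10.65) = 7.3 × 10⁻³ → stable
  91–102 m: −αΔT+βΔS = −(1.6 × 10⁻⁴)(+1.0)+(7.7 × 10⁻⁴)(+7.75) = 5.8 × 10⁻³ → stable
  102–156 m: −αΔT+βΔS = −(1.6 × 10⁻⁴)(+2.9)+(7.7 × 10⁻⁴)(-14.94) = -0.012 → UNSTABLE
  156–244 m: −αΔT+βΔS = −(1.6 × 10⁻⁴)(-13.0)+(7.7 × 10⁻⁴)(+15.86) = 0.014 → stable
The 102–156 m interval has Δρ < 0: lighter water underlies denser water.

102–156 m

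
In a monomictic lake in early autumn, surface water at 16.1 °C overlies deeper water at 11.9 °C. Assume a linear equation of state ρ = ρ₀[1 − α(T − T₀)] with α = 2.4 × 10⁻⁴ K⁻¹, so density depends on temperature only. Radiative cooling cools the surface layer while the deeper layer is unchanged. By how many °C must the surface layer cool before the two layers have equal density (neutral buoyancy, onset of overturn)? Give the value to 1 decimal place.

4.2 °C

With temperature the only control, equal density requires T_surf′ = T_deep.
T_surf′ = 11.9 °C.
Cooling required: 16.1 − 11.9 = 4.2 °C.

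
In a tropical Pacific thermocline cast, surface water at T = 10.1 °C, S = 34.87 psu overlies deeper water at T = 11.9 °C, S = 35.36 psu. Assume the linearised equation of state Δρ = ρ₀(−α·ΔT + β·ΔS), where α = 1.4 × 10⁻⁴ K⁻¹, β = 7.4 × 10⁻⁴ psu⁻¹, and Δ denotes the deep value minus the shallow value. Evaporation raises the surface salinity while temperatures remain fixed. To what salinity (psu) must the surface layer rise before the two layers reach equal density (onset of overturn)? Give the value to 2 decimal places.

Neutral buoyancy requires −α(T_deep − T_surf) + β(S_deep − S_surf′) = 0.
S_surf′ = S_deep − (α/β)·ΔT = 35.36 − (1.4 × 10⁻⁴/7.4 × 10⁻⁴)·(+1.8) = 35.0195 psu.
Increase required: 35.0195 − 34.87 = 0.1495 psu.

35.02 psu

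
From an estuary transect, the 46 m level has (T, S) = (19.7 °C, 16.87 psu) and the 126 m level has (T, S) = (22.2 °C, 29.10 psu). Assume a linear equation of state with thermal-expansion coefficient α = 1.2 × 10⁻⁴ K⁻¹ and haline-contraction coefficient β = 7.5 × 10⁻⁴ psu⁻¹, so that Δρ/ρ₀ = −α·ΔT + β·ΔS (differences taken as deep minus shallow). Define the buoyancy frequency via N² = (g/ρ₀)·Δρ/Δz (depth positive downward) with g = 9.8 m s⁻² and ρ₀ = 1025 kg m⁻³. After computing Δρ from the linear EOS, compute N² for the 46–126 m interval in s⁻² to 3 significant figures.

1.09 × 10⁻³ s⁻²

ΔT = +2.5 K, ΔS = +12.23 psu (deep − shallow).
Δρ/ρ₀ = −αΔT + βΔS = -3.00 × 10⁻⁴ + 9.1725 × 10⁻³ = 8.8725 × 10⁻³, so Δρ ≈ 9.094 kg m⁻³.
N² = (g/ρ₀)·Δρ/Δz = g·(Δρ/ρ₀)/Δz = 9.8 × 8.8725 × 10⁻³ / 80 = 1.0869 × 10⁻³ s⁻² ≈ 1.09 × 10⁻³ s⁻².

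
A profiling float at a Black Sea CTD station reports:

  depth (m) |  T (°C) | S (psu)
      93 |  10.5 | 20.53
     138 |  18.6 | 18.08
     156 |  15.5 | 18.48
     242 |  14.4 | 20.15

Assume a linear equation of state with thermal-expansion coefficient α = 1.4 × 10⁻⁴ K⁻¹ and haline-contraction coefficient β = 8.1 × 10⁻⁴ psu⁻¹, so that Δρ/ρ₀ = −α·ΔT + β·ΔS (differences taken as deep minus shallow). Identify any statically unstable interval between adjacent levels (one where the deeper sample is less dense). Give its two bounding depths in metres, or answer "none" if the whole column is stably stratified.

Evaluate Δρ/ρ₀ = −αΔT + βΔS across each adjacent pair:
  93–138 m: −αΔT+βΔS = −(1.4 × 10⁻⁴)(+8.1)+(8.1 × 10⁻⁴)(-2.45) = -3.1 × 10⁻³ → UNSTABLE
  138–156 m: −αΔT+βΔS = −(1.4 × 10⁻⁴)(-3.1)+(8.1 × 10⁻⁴)(+0.40) = 7.6 × 10⁻⁴ → stable
  156–242 m: −αΔT+βΔS = −(1.4 × 10⁻⁴)(-1.1)+(8.1 × 10⁻⁴)(+1.67) = 1.5 × 10⁻³ → stable
The 93–138 m interval has Δρ < 0: lighter water underlies denser water.

93–138 m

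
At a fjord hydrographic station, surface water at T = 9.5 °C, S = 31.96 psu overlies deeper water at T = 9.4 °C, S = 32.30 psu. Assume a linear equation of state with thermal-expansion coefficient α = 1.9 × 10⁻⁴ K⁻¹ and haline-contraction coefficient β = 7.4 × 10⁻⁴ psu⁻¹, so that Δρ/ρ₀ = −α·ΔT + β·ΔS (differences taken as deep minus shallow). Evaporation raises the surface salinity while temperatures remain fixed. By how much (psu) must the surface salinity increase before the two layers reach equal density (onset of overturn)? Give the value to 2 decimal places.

0.37 psu

Neutral buoyancy requires −α(T_deep − T_surf) + β(S_deep − S_surf′) = 0.
S_surf′ = S_deep − (α/β)·ΔT = 32.30 − (1.9 × 10⁻⁴/7.4 × 10⁻⁴)·(-0.1) = 32.3257 psu.
Increase required: 32.3257 − 31.96 = 0.3657 psu.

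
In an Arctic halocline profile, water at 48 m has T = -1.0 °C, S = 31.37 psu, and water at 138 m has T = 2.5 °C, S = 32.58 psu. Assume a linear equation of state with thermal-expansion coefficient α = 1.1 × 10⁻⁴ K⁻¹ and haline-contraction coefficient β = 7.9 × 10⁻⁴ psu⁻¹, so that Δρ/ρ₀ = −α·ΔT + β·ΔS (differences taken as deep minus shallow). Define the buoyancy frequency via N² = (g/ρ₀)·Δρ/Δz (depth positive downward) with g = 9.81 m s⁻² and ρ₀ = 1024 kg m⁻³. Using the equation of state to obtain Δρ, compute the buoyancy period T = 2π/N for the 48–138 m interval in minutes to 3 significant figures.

ΔT = +3.5 K, ΔS = +1.21 psu (deep − shallow).
Δρ/ρ₀ = −αΔT + βΔS = -3.85 × 10⁻⁴ + 9.559 × 10⁻⁴ = 5.709 × 10⁻⁴, so Δρ ≈ 0.5846 kg m⁻³.
N² = (g/ρ₀)·Δρ/Δz = g·(Δρ/ρ₀)/Δz = 9.81 × 5.709 × 10⁻⁴ / 90 = 6.2228 × 10⁻⁵ s⁻².
N = √(6.2228 × 10⁻⁵) = 7.8885 × 10⁻³ rad s⁻¹ → T = 2π/N = 796.50 s = 13.275 min ≈ 13.3 min.

13.3 min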